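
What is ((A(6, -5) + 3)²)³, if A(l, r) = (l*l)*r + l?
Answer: 25002110044521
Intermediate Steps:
A(l, r) = l + r*l² (A(l, r) = l²*r + l = r*l² + l = l + r*l²)
((A(6, -5) + 3)²)³ = ((6*(1 + 6*(-5)) + 3)²)³ = ((6*(1 - 30) + 3)²)³ = ((6*(-29) + 3)²)³ = ((-174 + 3)²)³ = ((-171)²)³ = 29241³ = 25002110044521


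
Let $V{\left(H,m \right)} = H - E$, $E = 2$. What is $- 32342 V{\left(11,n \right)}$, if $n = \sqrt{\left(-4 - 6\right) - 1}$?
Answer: $-291078$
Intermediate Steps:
$n = i \sqrt{11}$ ($n = \sqrt{\left(-4 - 6\right) - 1} = \sqrt{-10 - 1} = \sqrt{-11} = i \sqrt{11} \approx 3.3166 i$)
$V{\left(H,m \right)} = -2 + H$ ($V{\left(H,m \right)} = H - 2 = -2 + H$)
$- 32342 V{\left(11,n \right)} = - 32342 \left(-2 + 11\right) = \left(-32342\right) 9 = -291078$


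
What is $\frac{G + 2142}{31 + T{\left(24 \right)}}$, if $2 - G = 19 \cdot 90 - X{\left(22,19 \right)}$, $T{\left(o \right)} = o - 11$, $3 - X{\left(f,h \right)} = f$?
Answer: $\frac{415}{44} \approx 9.4318$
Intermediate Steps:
$X{\left(f,h \right)} = 3 - f$
$T{\left(o \right)} = -11 + o$ ($T{\left(o \right)} = o - 11 = -11 + o$)
$G = -1727$ ($G = 2 - \left(19 \cdot 90 - \left(3 - 22\right)\right) = 2 - \left(1710 - \left(3 - 22\right)\right) = 2 - \left(1710 - -19\right) = 2 - \left(1710 + 19\right) = 2 - 1729 = -1727$)
$\frac{G + 2142}{31 + T{\left(24 \right)}} = \frac{-1727 + 2142}{31 + \left(-11 + 24\right)} = \frac{415}{31 + 13} = \frac{415}{44}$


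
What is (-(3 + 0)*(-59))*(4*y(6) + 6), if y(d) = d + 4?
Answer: 8142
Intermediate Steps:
y(d) = 4 + d
(-(3 + 0)*(-59))*(4*y(6) + 6) = (-(3 + 0)*(-59))*(4*(4 + 6) + 6) = (-1*3*(-59))*(4*10 + 6) = (-3*(-59))*(40 + 6) = 177*46 = 8142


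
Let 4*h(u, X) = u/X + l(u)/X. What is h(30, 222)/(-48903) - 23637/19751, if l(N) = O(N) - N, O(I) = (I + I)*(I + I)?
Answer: -14257336819/11912558887 ≈ -1.1968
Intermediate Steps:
O(I) = 4*I**2 (O(I) = (2*I)*(2*I) = 4*I**2)
l(N) = -N + 4*N**2 (l(N) = 4*N**2 - N = -N + 4*N**2)
h(u, X) = u/(4*X) + u*(-1 + 4*u)/(4*X) (h(u, X) = (u/X + (u*(-1 + 4*u))/X)/4 = (u/X + u*(-1 + 4*u)/X)/4 = u/(4*X) + u*(-1 + 4*u)/(4*X))
h(30, 222)/(-48903) - 23637/19751 = (30**2/222)/(-48903) - 23637/19751 = ((1/222)*900)*(-1/48903) - 23637*1/19751 = (150/37)*(-1/48903) - 23637/19751 = -50/603137 - 23637/19751 = -14257336819/11912558887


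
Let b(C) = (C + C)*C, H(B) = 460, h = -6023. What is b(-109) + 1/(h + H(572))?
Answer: 132188005/5563 ≈ 23762.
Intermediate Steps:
b(C) = 2*C² (b(C) = (2*C)*C = 2*C²)
b(-109) + 1/(h + H(572)) = 2*(-109)² + 1/(-6023 + 460) = 2*11881 + 1/(-5563) = 23762 - 1/5563 = 132188005/5563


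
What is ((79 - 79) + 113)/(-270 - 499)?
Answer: -113/769 ≈ -0.14694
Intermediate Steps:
((79 - 79) + 113)/(-270 - 499) = (0 + 113)/(-769) = 113*(-1/769) = -113/769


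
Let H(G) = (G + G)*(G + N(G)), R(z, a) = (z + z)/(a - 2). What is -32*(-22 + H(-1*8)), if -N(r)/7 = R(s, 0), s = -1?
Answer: -6976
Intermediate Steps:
R(z, a) = 2*z/(-2 + a) (R(z, a) = (2*z)/(-2 + a) = 2*z/(-2 + a))
N(r) = -7 (N(r) = -14*(-1)/(-2 + 0) = -14*(-1)/(-2) = -14*(-1)*(-1)/2 = -7*1 = -7)
H(G) = 2*G*(-7 + G) (H(G) = (G + G)*(G - 7) = (2*G)*(-7 + G) = 2*G*(-7 + G))
-32*(-22 + H(-1*8)) = -32*(-22 + 2*(-1*8)*(-7 - 1*8)) = -32*(-22 + 2*(-8)*(-7 - 8)) = -32*(-22 + 2*(-8)*(-15)) = -32*(-22 + 240) = -32*218 = -6976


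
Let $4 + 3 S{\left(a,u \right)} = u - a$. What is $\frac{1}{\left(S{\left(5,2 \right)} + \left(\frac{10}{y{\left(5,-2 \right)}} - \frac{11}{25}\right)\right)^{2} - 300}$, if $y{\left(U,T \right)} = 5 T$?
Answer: $- \frac{5625}{1607411} \approx -0.0034994$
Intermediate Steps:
$S{\left(a,u \right)} = - \frac{4}{3} - \frac{a}{3} + \frac{u}{3}$ ($S{\left(a,u \right)} = - \frac{4}{3} + \frac{u - a}{3} = - \frac{4}{3} - \left(- \frac{u}{3} + \frac{a}{3}\right) = - \frac{4}{3} - \frac{a}{3} + \frac{u}{3}$)
$\frac{1}{\left(S{\left(5,2 \right)} + \left(\frac{10}{y{\left(5,-2 \right)}} - \frac{11}{25}\right)\right)^{2} - 300} = \frac{1}{\left(\left(- \frac{4}{3} - \frac{5}{3} + \frac{1}{3} \cdot 2\right) + \left(\frac{10}{5 \left(-2\right)} - \frac{11}{25}\right)\right)^{2} - 300} = \frac{1}{\left(\left(- \frac{4}{3} - \frac{5}{3} + \frac{2}{3}\right) + \left(\frac{10}{-10} - \frac{11}{25}\right)\right)^{2} - 300} = \frac{1}{\left(- \frac{7}{3} + \left(10 \left(- \frac{1}{10}\right) - \frac{11}{25}\right)\right)^{2} - 300} = \frac{1}{\left(- \frac{7}{3} - \frac{36}{25}\right)^{2} - 300} = \frac{1}{\left(- \frac{283}{75}\right)^{2} - 300} = \frac{1}{\frac{80089}{5625} - 300} = \frac{1}{- \frac{1607411}{5625}} = - \frac{5625}{1607411}$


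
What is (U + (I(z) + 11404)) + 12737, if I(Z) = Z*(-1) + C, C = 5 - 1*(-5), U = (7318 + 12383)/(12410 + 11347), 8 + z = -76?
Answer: 191923532/7919 ≈ 24236.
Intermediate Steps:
z = -84 (z = -8 - 76 = -84)
U = 6567/7919 (U = 19701/23757 = 19701*(1/23757) = 6567/7919 ≈ 0.82927)
C = 10 (C = 5 + 5 = 10)
I(Z) = 10 - Z (I(Z) = Z*(-1) + 10 = -Z + 10 = 10 - Z)
(U + (I(z) + 11404)) + 12737 = (6567/7919 + ((10 - 1*(-84)) + 11404)) + 12737 = (6567/7919 + ((10 + 84) + 11404)) + 12737 = (6567/7919 + (94 + 11404)) + 12737 = (6567/7919 + 11498) + 12737 = 91059229/7919 + 12737 = 191923532/7919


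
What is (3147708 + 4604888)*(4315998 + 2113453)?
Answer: 49844936104796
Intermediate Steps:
(3147708 + 4604888)*(4315998 + 2113453) = 7752596*6429451 = 49844936104796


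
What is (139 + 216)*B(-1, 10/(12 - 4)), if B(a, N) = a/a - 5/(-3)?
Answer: 2840/3 ≈ 946.67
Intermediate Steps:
B(a, N) = 8/3 (B(a, N) = 1 - 5*(-⅓) = 1 + 5/3 = 8/3)
(139 + 216)*B(-1, 10/(12 - 4)) = (139 + 216)*(8/3) = 355*(8/3) = 2840/3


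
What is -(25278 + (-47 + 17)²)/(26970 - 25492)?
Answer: -13089/739 ≈ -17.712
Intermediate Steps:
-(25278 + (-47 + 17)²)/(26970 - 25492) = -(25278 + (-30)²)/1478 = -(25278 + 900)/1478 = -26178/1478 = -1*13089/739 = -13089/739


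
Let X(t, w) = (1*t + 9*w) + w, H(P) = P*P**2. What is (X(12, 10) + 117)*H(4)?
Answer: 14656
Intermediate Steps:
H(P) = P**3
X(t, w) = t + 10*w (X(t, w) = (t + 9*w) + w = t + 10*w)
(X(12, 10) + 117)*H(4) = ((12 + 10*10) + 117)*4**3 = ((12 + 100) + 117)*64 = (112 + 117)*64 = 229*64 = 14656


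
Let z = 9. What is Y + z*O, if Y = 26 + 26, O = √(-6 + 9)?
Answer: 52 + 9*√3 ≈ 67.589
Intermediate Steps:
O = √3 ≈ 1.7320
Y = 52
Y + z*O = 52 + 9*√3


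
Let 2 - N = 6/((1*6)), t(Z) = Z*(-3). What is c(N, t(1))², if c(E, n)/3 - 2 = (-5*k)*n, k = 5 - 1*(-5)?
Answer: 207936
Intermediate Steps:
t(Z) = -3*Z
k = 10 (k = 5 + 5 = 10)
N = 1 (N = 2 - 6/(1*6) = 2 - 6/6 = 2 - 1*1 = 2 - 1 = 1)
c(E, n) = 6 - 150*n (c(E, n) = 6 + 3*((-5*10)*n) = 6 + 3*(-50*n) = 6 - 150*n)
c(N, t(1))² = (6 - (-450))² = (6 - 150*(-3))² = (6 + 450)² = 456² = 207936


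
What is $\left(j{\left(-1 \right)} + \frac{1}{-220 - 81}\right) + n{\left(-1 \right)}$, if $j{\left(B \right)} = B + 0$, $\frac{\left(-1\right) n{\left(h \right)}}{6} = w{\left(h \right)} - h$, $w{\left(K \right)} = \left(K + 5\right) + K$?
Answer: $- \frac{7526}{301} \approx -25.003$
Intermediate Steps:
$w{\left(K \right)} = 5 + 2 K$ ($w{\left(K \right)} = \left(5 + K\right) + K = 5 + 2 K$)
$n{\left(h \right)} = -30 - 6 h$ ($n{\left(h \right)} = - 6 \left(\left(5 + 2 h\right) - h\right) = - 6 \left(5 + h\right) = -30 - 6 h$)
$j{\left(B \right)} = B$
$\left(j{\left(-1 \right)} + \frac{1}{-220 - 81}\right) + n{\left(-1 \right)} = \left(-1 + \frac{1}{-220 - 81}\right) - 24 = \left(-1 + \frac{1}{-301}\right) + \left(-30 + 6\right) = \left(-1 - \frac{1}{301}\right) - 24 = - \frac{302}{301} - 24 = - \frac{7526}{301}$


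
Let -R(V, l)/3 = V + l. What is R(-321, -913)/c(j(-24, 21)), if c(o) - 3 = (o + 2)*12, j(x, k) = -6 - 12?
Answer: -1234/63 ≈ -19.587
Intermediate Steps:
R(V, l) = -3*V - 3*l (R(V, l) = -3*(V + l) = -3*V - 3*l)
j(x, k) = -18
c(o) = 27 + 12*o (c(o) = 3 + (o + 2)*12 = 3 + (2 + o)*12 = 3 + (24 + 12*o) = 27 + 12*o)
R(-321, -913)/c(j(-24, 21)) = (-3*(-321) - 3*(-913))/(27 + 12*(-18)) = (963 + 2739)/(27 - 216) = 3702/(-189) = 3702*(-1/189) = -1234/63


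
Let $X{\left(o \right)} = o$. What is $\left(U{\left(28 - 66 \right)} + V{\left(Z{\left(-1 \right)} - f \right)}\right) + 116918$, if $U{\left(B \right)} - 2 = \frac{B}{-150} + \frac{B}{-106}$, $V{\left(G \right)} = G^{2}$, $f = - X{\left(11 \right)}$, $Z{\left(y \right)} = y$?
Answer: $\frac{465156932}{3975} \approx 1.1702 \cdot 10^{5}$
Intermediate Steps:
$f = -11$ ($f = \left(-1\right) 11 = -11$)
$U{\left(B \right)} = 2 - \frac{64 B}{3975}$ ($U{\left(B \right)} = 2 + \left(\frac{B}{-150} + \frac{B}{-106}\right) = 2 + \left(B \left(- \frac{1}{150}\right) + B \left(- \frac{1}{106}\right)\right) = 2 - \frac{64 B}{3975}$)
$\left(U{\left(28 - 66 \right)} + V{\left(Z{\left(-1 \right)} - f \right)}\right) + 116918 = \left(\left(2 - \frac{64 \left(28 - 66\right)}{3975}\right) + \left(-1 - -11\right)^{2}\right) + 116918 = \left(\left(2 - - \frac{2432}{3975}\right) + \left(-1 + 11\right)^{2}\right) + 116918 = \left(\left(2 + \frac{2432}{3975}\right) + 10^{2}\right) + 116918 = \left(\frac{10382}{3975} + 100\right) + 116918 = \frac{407882}{3975} + 116918 = \frac{465156932}{3975}$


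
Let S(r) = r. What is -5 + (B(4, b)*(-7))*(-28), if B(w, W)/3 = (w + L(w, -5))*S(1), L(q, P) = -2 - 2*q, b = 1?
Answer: -3533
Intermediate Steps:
B(w, W) = -6 - 3*w (B(w, W) = 3*((w + (-2 - 2*w))*1) = 3*((-2 - w)*1) = 3*(-2 - w) = -6 - 3*w)
-5 + (B(4, b)*(-7))*(-28) = -5 + ((-6 - 3*4)*(-7))*(-28) = -5 + ((-6 - 12)*(-7))*(-28) = -5 - 18*(-7)*(-28) = -5 + 126*(-28) = -5 - 3528 = -3533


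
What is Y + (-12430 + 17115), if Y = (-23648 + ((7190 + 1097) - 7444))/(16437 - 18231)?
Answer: 8427695/1794 ≈ 4697.7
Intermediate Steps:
Y = 22805/1794 (Y = (-23648 + (8287 - 7444))/(-1794) = (-23648 + 843)*(-1/1794) = -22805*(-1/1794) = 22805/1794 ≈ 12.712)
Y + (-12430 + 17115) = 22805/1794 + (-12430 + 17115) = 22805/1794 + 4685 = 8427695/1794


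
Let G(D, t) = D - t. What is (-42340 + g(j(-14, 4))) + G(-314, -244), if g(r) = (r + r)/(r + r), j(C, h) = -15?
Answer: -42409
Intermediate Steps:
g(r) = 1 (g(r) = (2*r)/((2*r)) = (2*r)*(1/(2*r)) = 1)
(-42340 + g(j(-14, 4))) + G(-314, -244) = (-42340 + 1) + (-314 - 1*(-244)) = -42339 + (-314 + 244) = -42339 - 70 = -42409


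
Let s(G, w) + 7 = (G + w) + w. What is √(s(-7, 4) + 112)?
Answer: √106 ≈ 10.296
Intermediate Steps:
s(G, w) = -7 + G + 2*w (s(G, w) = -7 + ((G + w) + w) = -7 + (G + 2*w) = -7 + G + 2*w)
√(s(-7, 4) + 112) = √((-7 - 7 + 2*4) + 112) = √((-7 - 7 + 8) + 112) = √(-6 + 112) = √106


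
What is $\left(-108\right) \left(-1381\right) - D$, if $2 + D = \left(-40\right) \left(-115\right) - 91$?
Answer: $144641$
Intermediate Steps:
$D = 4507$ ($D = -2 - -4509 = -2 + \left(4600 - 91\right) = -2 + 4509 = 4507$)
$\left(-108\right) \left(-1381\right) - D = \left(-108\right) \left(-1381\right) - 4507 = 149148 - 4507 = 144641$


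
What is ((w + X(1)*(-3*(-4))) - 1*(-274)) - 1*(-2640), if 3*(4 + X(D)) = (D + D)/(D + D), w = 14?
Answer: 2884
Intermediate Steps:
X(D) = -11/3 (X(D) = -4 + ((D + D)/(D + D))/3 = -4 + ((2*D)/((2*D)))/3 = -4 + ((2*D)*(1/(2*D)))/3 = -4 + (1/3)*1 = -4 + 1/3 = -11/3)
((w + X(1)*(-3*(-4))) - 1*(-274)) - 1*(-2640) = ((14 - (-11)*(-4)) - 1*(-274)) - 1*(-2640) = ((14 - 11/3*12) + 274) + 2640 = ((14 - 44) + 274) + 2640 = (-30 + 274) + 2640 = 244 + 2640 = 2884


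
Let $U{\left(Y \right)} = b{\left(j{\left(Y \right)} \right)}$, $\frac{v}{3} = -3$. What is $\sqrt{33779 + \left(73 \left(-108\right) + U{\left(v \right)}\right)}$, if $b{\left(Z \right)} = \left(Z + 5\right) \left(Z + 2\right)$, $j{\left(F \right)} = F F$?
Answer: $11 \sqrt{273} \approx 181.75$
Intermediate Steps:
$j{\left(F \right)} = F^{2}$
$v = -9$ ($v = 3 \left(-3\right) = -9$)
$b{\left(Z \right)} = \left(2 + Z\right) \left(5 + Z\right)$ ($b{\left(Z \right)} = \left(5 + Z\right) \left(2 + Z\right) = \left(2 + Z\right) \left(5 + Z\right)$)
$U{\left(Y \right)} = 10 + Y^{4} + 7 Y^{2}$ ($U{\left(Y \right)} = 10 + \left(Y^{2}\right)^{2} + 7 Y^{2} = 10 + Y^{4} + 7 Y^{2}$)
$\sqrt{33779 + \left(73 \left(-108\right) + U{\left(v \right)}\right)} = \sqrt{33779 + \left(73 \left(-108\right) + \left(10 + \left(-9\right)^{4} + 7 \left(-9\right)^{2}\right)\right)} = \sqrt{33779 + \left(-7884 + \left(10 + 6561 + 7 \cdot 81\right)\right)} = \sqrt{33779 + \left(-7884 + \left(10 + 6561 + 567\right)\right)} = \sqrt{33779 + \left(-7884 + 7138\right)} = \sqrt{33779 - 746} = \sqrt{33033} = 11 \sqrt{273}$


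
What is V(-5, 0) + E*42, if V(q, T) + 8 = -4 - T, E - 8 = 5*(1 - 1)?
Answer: 324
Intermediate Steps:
E = 8 (E = 8 + 5*(1 - 1) = 8 + 5*0 = 8 + 0 = 8)
V(q, T) = -12 - T (V(q, T) = -8 + (-4 - T) = -12 - T)
V(-5, 0) + E*42 = (-12 - 1*0) + 8*42 = (-12 + 0) + 336 = -12 + 336 = 324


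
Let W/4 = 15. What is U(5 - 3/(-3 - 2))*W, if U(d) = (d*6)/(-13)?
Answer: -2016/13 ≈ -155.08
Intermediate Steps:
W = 60 (W = 4*15 = 60)
U(d) = -6*d/13 (U(d) = (6*d)*(-1/13) = -6*d/13)
U(5 - 3/(-3 - 2))*W = -6*(5 - 3/(-3 - 2))/13*60 = -6*(5 - 3/(-5))/13*60 = -6*(5 - 3*(-⅕))/13*60 = -6*(5 + ⅗)/13*60 = -6/13*28/5*60 = -168/65*60 = -2016/13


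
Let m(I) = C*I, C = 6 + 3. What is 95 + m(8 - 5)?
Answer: 122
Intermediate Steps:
C = 9
m(I) = 9*I
95 + m(8 - 5) = 95 + 9*(8 - 5) = 95 + 9*3 = 95 + 27 = 122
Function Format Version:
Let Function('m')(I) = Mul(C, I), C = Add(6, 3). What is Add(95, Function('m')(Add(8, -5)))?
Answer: 122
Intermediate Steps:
C = 9
Function('m')(I) = Mul(9, I)
Add(95, Function('m')(Add(8, -5))) = Add(95, Mul(9, Add(8, -5))) = Add(95, Mul(9, 3)) = Add(95, 27) = 122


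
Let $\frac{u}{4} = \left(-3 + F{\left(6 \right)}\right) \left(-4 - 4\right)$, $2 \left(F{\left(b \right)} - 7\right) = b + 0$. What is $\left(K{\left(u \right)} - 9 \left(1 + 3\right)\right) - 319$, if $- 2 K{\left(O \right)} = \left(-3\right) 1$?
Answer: $- \frac{707}{2} \approx -353.5$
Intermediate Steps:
$F{\left(b \right)} = 7 + \frac{b}{2}$ ($F{\left(b \right)} = 7 + \frac{b + 0}{2} = 7 + \frac{b}{2}$)
$u = -224$ ($u = 4 \left(-3 + \left(7 + \frac{1}{2} \cdot 6\right)\right) \left(-4 - 4\right) = 4 \left(-3 + \left(7 + 3\right)\right) \left(-8\right) = 4 \left(-3 + 10\right) \left(-8\right) = 4 \cdot 7 \left(-8\right) = 4 \left(-56\right) = -224$)
$K{\left(O \right)} = \frac{3}{2}$ ($K{\left(O \right)} = - \frac{\left(-3\right) 1}{2} = \left(- \frac{1}{2}\right) \left(-3\right) = \frac{3}{2}$)
$\left(K{\left(u \right)} - 9 \left(1 + 3\right)\right) - 319 = \left(\frac{3}{2} - 9 \left(1 + 3\right)\right) - 319 = \left(\frac{3}{2} - 36\right) - 319 = - \frac{69}{2} - 319 = - \frac{707}{2}$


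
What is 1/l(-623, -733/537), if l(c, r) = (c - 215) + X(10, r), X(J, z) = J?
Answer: -1/828 ≈ -0.0012077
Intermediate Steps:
l(c, r) = -205 + c (l(c, r) = (c - 215) + 10 = (-215 + c) + 10 = -205 + c)
1/l(-623, -733/537) = 1/(-205 - 623) = 1/(-828) = -1/828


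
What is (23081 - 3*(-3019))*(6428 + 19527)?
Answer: 834141790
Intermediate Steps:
(23081 - 3*(-3019))*(6428 + 19527) = (23081 + 9057)*25955 = 32138*25955 = 834141790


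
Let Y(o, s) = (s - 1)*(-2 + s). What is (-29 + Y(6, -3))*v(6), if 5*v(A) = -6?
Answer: 54/5 ≈ 10.800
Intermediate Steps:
Y(o, s) = (-1 + s)*(-2 + s)
v(A) = -6/5 (v(A) = (⅕)*(-6) = -6/5)
(-29 + Y(6, -3))*v(6) = (-29 + (2 + (-3)² - 3*(-3)))*(-6/5) = (-29 + (2 + 9 + 9))*(-6/5) = (-29 + 20)*(-6/5) = -9*(-6/5) = 54/5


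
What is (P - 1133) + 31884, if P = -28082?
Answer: 2669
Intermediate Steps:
(P - 1133) + 31884 = (-28082 - 1133) + 31884 = -29215 + 31884 = 2669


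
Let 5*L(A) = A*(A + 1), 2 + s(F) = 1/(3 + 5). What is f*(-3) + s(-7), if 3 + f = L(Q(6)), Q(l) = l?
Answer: -723/40 ≈ -18.075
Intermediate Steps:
s(F) = -15/8 (s(F) = -2 + 1/(3 + 5) = -2 + 1/8 = -2 + ⅛ = -15/8)
L(A) = A*(1 + A)/5 (L(A) = (A*(A + 1))/5 = (A*(1 + A))/5 = A*(1 + A)/5)
f = 27/5 (f = -3 + (⅕)*6*(1 + 6) = -3 + (⅕)*6*7 = -3 + 42/5 = 27/5 ≈ 5.4000)
f*(-3) + s(-7) = (27/5)*(-3) - 15/8 = -81/5 - 15/8 = -723/40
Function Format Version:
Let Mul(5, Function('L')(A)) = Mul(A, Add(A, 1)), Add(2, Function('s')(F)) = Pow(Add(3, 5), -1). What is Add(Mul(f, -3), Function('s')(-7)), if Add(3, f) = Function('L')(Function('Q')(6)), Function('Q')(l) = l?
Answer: Rational(-723, 40) ≈ -18.075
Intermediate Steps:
Function('s')(F) = Rational(-15, 8) (Function('s')(F) = Add(-2, Pow(Add(3, 5), -1)) = Add(-2, Pow(8, -1)) = Add(-2, Rational(1, 8)) = Rational(-15, 8))
Function('L')(A) = Mul(Rational(1, 5), A, Add(1, A)) (Function('L')(A) = Mul(Rational(1, 5), Mul(A, Add(A, 1))) = Mul(Rational(1, 5), Mul(A, Add(1, A))) = Mul(Rational(1, 5), A, Add(1, A)))
f = Rational(27, 5) (f = Add(-3, Mul(Rational(1, 5), 6, Add(1, 6))) = Add(-3, Mul(Rational(1, 5), 6, 7)) = Add(-3, Rational(42, 5)) = Rational(27, 5) ≈ 5.4000)
Add(Mul(f, -3), Function('s')(-7)) = Add(Mul(Rational(27, 5), -3), Rational(-15, 8)) = Add(Rational(-81, 5), Rational(-15, 8)) = Rational(-723, 40)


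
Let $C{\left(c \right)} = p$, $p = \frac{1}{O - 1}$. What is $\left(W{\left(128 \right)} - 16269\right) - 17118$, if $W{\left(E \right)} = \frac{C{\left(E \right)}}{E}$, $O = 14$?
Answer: $- \frac{55555967}{1664} \approx -33387.0$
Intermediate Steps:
$p = \frac{1}{13}$ ($p = \frac{1}{14 - 1} = \frac{1}{13} \approx 0.076923$)
$C{\left(c \right)} = \frac{1}{13}$
$W{\left(E \right)} = \frac{1}{13 E}$
$\left(W{\left(128 \right)} - 16269\right) - 17118 = \left(\frac{1}{13 \cdot 128} - 16269\right) - 17118 = \left(\frac{1}{13} \cdot \frac{1}{128} - 16269\right) - 17118 = \left(\frac{1}{1664} - 16269\right) - 17118 = - \frac{27071615}{1664} - 17118 = - \frac{55555967}{1664}$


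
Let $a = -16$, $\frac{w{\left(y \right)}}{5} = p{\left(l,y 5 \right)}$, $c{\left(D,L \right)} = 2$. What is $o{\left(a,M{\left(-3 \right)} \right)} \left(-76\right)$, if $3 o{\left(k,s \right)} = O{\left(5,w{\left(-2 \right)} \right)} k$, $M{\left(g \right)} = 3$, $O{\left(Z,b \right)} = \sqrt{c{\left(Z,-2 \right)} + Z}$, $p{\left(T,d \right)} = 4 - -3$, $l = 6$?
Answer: $\frac{1216 \sqrt{7}}{3} \approx 1072.4$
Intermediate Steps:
$p{\left(T,d \right)} = 7$ ($p{\left(T,d \right)} = 4 + 3 = 7$)
$w{\left(y \right)} = 35$ ($w{\left(y \right)} = 5 \cdot 7 = 35$)
$O{\left(Z,b \right)} = \sqrt{2 + Z}$
$o{\left(k,s \right)} = \frac{k \sqrt{7}}{3}$ ($o{\left(k,s \right)} = \frac{\sqrt{2 + 5} k}{3} = \frac{\sqrt{7} k}{3} = \frac{k \sqrt{7}}{3}$)
$o{\left(a,M{\left(-3 \right)} \right)} \left(-76\right) = \frac{1}{3} \left(-16\right) \sqrt{7} \left(-76\right) = - \frac{16 \sqrt{7}}{3} \left(-76\right) = \frac{1216 \sqrt{7}}{3}$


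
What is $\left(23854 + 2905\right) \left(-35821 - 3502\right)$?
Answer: $-1052244157$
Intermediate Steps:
$\left(23854 + 2905\right) \left(-35821 - 3502\right) = 26759 \left(-39323\right) = -1052244157$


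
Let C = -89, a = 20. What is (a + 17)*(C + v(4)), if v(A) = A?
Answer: -3145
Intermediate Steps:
(a + 17)*(C + v(4)) = (20 + 17)*(-89 + 4) = 37*(-85) = -3145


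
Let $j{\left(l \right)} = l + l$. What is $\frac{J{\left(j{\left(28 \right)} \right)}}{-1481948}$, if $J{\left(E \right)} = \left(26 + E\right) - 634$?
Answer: $\frac{138}{370487} \approx 0.00037248$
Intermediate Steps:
$j{\left(l \right)} = 2 l$
$J{\left(E \right)} = -608 + E$
$\frac{J{\left(j{\left(28 \right)} \right)}}{-1481948} = \frac{-608 + 2 \cdot 28}{-1481948} = \left(-608 + 56\right) \left(- \frac{1}{1481948}\right) = \left(-552\right) \left(- \frac{1}{1481948}\right) = \frac{138}{370487}$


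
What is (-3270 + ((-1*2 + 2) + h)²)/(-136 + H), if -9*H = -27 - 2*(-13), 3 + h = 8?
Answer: 29205/1223 ≈ 23.880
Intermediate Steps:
h = 5 (h = -3 + 8 = 5)
H = ⅑ (H = -(-27 - 2*(-13))/9 = -(-27 + 26)/9 = -⅑*(-1) = ⅑ ≈ 0.11111)
(-3270 + ((-1*2 + 2) + h)²)/(-136 + H) = (-3270 + ((-1*2 + 2) + 5)²)/(-136 + ⅑) = (-3270 + ((-2 + 2) + 5)²)/(-1223/9) = (-3270 + (0 + 5)²)*(-9/1223) = (-3270 + 5²)*(-9/1223) = (-3270 + 25)*(-9/1223) = -3245*(-9/1223) = 29205/1223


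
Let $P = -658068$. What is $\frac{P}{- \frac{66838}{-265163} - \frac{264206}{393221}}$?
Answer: $\frac{17153802624003891}{10943887595} \approx 1.5674 \cdot 10^{6}$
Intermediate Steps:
$\frac{P}{- \frac{66838}{-265163} - \frac{264206}{393221}} = - \frac{658068}{- \frac{66838}{-265163} - \frac{264206}{393221}} = - \frac{658068}{\left(-66838\right) \left(- \frac{1}{265163}\right) - \frac{264206}{393221}} = - \frac{658068}{\frac{66838}{265163} - \frac{264206}{393221}} = - \frac{658068}{- \frac{43775550380}{104267660023}} = \left(-658068\right) \left(- \frac{104267660023}{43775550380}\right) = \frac{17153802624003891}{10943887595}$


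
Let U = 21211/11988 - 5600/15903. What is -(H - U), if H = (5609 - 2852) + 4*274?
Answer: -27195764117/7060932 ≈ -3851.6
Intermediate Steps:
H = 3853 (H = 2757 + 1096 = 3853)
U = 10006879/7060932 (U = 21211*(1/11988) - 5600*1/15903 = 21211/11988 - 5600/15903 = 10006879/7060932 ≈ 1.4172)
-(H - U) = -(3853 - 1*10006879/7060932) = -(3853 - 10006879/7060932) = -1*27195764117/7060932 = -27195764117/7060932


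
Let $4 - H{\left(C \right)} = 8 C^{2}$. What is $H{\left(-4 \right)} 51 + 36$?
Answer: $-6288$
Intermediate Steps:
$H{\left(C \right)} = 4 - 8 C^{2}$
$H{\left(-4 \right)} 51 + 36 = \left(4 - 8 \left(-4\right)^{2}\right) 51 + 36 = \left(4 - 128\right) 51 + 36 = \left(-124\right) 51 + 36 = -6324 + 36 = -6288$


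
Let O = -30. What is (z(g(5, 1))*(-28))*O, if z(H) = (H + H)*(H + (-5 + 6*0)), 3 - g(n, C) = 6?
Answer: 40320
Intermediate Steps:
g(n, C) = -3 (g(n, C) = 3 - 1*6 = 3 - 6 = -3)
z(H) = 2*H*(-5 + H) (z(H) = (2*H)*(H + (-5 + 0)) = (2*H)*(H - 5) = (2*H)*(-5 + H) = 2*H*(-5 + H))
(z(g(5, 1))*(-28))*O = ((2*(-3)*(-5 - 3))*(-28))*(-30) = ((2*(-3)*(-8))*(-28))*(-30) = (48*(-28))*(-30) = -1344*(-30) = 40320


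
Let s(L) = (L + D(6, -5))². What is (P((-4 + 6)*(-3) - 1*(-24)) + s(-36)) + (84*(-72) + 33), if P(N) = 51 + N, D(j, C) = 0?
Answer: -4650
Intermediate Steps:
s(L) = L² (s(L) = (L + 0)² = L²)
(P((-4 + 6)*(-3) - 1*(-24)) + s(-36)) + (84*(-72) + 33) = ((51 + ((-4 + 6)*(-3) - 1*(-24))) + (-36)²) + (84*(-72) + 33) = ((51 + (2*(-3) + 24)) + 1296) + (-6048 + 33) = ((51 + (-6 + 24)) + 1296) - 6015 = ((51 + 18) + 1296) - 6015 = (69 + 1296) - 6015 = 1365 - 6015 = -4650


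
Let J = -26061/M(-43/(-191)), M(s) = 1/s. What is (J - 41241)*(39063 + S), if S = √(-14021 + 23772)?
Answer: -351475358202/191 - 62983578*√199/191 ≈ -1.8448e+9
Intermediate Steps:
J = -1120623/191 (J = -26061*(-43/(-191)) = -26061*(-43*(-1/191)) = -26061/(1/(43/191)) = -26061/191/43 = -26061*43/191 = -1120623/191 ≈ -5867.1)
S = 7*√199 (S = √9751 = 7*√199 ≈ 98.747)
(J - 41241)*(39063 + S) = (-1120623/191 - 41241)*(39063 + 7*√199) = -8997654*(39063 + 7*√199)/191 = -351475358202/191 - 62983578*√199/191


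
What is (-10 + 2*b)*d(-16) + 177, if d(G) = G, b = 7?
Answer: 113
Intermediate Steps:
(-10 + 2*b)*d(-16) + 177 = (-10 + 2*7)*(-16) + 177 = (-10 + 14)*(-16) + 177 = 4*(-16) + 177 = -64 + 177 = 113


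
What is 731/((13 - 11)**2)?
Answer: 731/4 ≈ 182.75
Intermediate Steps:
731/((13 - 11)**2) = 731/(2**2) = 731/4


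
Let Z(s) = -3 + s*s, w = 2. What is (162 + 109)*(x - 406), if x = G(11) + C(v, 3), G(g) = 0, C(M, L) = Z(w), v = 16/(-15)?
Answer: -109755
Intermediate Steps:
Z(s) = -3 + s**2
v = -16/15 (v = 16*(-1/15) = -16/15 ≈ -1.0667)
C(M, L) = 1 (C(M, L) = -3 + 2**2 = -3 + 4 = 1)
x = 1 (x = 0 + 1 = 1)
(162 + 109)*(x - 406) = (162 + 109)*(1 - 406) = 271*(-405) = -109755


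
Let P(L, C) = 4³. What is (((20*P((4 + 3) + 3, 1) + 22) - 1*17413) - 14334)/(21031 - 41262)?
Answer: 30445/20231 ≈ 1.5049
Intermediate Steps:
P(L, C) = 64
(((20*P((4 + 3) + 3, 1) + 22) - 1*17413) - 14334)/(21031 - 41262) = (((20*64 + 22) - 1*17413) - 14334)/(21031 - 41262) = (((1280 + 22) - 17413) - 14334)/(-20231) = ((1302 - 17413) - 14334)*(-1/20231) = (-16111 - 14334)*(-1/20231) = -30445*(-1/20231) = 30445/20231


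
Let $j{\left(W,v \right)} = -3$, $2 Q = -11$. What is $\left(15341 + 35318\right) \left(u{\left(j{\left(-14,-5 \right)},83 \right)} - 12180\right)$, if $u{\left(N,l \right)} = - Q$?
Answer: $- \frac{1233495991}{2} \approx -6.1675 \cdot 10^{8}$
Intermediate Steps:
$Q = - \frac{11}{2}$ ($Q = \frac{1}{2} \left(-11\right) = - \frac{11}{2} \approx -5.5$)
$u{\left(N,l \right)} = \frac{11}{2}$ ($u{\left(N,l \right)} = \left(-1\right) \left(- \frac{11}{2}\right) = \frac{11}{2}$)
$\left(15341 + 35318\right) \left(u{\left(j{\left(-14,-5 \right)},83 \right)} - 12180\right) = \left(15341 + 35318\right) \left(\frac{11}{2} - 12180\right) = 50659 \left(- \frac{24349}{2}\right) = - \frac{1233495991}{2}$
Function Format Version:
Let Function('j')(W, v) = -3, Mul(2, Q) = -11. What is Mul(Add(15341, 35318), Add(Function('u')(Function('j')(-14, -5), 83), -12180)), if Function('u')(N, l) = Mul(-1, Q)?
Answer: Rational(-1233495991, 2) ≈ -6.1675e+8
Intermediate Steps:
Q = Rational(-11, 2) (Q = Mul(Rational(1, 2), -11) = Rational(-11, 2) ≈ -5.5000)
Function('u')(N, l) = Rational(11, 2) (Function('u')(N, l) = Mul(-1, Rational(-11, 2)) = Rational(11, 2))
Mul(Add(15341, 35318), Add(Function('u')(Function('j')(-14, -5), 83), -12180)) = Mul(Add(15341, 35318), Add(Rational(11, 2), -12180)) = Mul(50659, Rational(-24349, 2)) = Rational(-1233495991, 2)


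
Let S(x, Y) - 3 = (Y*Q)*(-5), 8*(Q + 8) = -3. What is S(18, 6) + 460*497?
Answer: 915497/4 ≈ 2.2887e+5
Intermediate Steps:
Q = -67/8 (Q = -8 + (1/8)*(-3) = -8 - 3/8 = -67/8 ≈ -8.3750)
S(x, Y) = 3 + 335*Y/8 (S(x, Y) = 3 + (Y*(-67/8))*(-5) = 3 - 67*Y/8*(-5) = 3 + 335*Y/8)
S(18, 6) + 460*497 = (3 + (335/8)*6) + 460*497 = (3 + 1005/4) + 228620 = 1017/4 + 228620 = 915497/4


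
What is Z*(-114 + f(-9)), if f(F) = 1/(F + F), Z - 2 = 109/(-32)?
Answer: 10265/64 ≈ 160.39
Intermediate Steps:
Z = -45/32 (Z = 2 + 109/(-32) = 2 + 109*(-1/32) = 2 - 109/32 = -45/32 ≈ -1.4063)
f(F) = 1/(2*F)
Z*(-114 + f(-9)) = -45*(-114 + (1/2)/(-9))/32 = -45*(-114 + (1/2)*(-1/9))/32 = -45*(-114 - 1/18)/32 = -45/32*(-2053/18) = 10265/64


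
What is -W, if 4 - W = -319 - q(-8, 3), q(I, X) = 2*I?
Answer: -307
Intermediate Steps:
W = 307 (W = 4 - (-319 - 2*(-8)) = 4 - (-319 - 1*(-16)) = 4 - (-319 + 16) = 4 - 1*(-303) = 4 + 303 = 307)
-W = -1*307 = -307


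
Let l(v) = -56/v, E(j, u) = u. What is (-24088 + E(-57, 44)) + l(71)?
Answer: -1707180/71 ≈ -24045.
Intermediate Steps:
(-24088 + E(-57, 44)) + l(71) = (-24088 + 44) - 56/71 = -24044 - 56*1/71 = -24044 - 56/71 = -1707180/71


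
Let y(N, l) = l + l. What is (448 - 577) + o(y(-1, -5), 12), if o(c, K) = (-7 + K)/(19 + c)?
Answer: -1156/9 ≈ -128.44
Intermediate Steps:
y(N, l) = 2*l
o(c, K) = (-7 + K)/(19 + c)
(448 - 577) + o(y(-1, -5), 12) = (448 - 577) + (-7 + 12)/(19 + 2*(-5)) = -129 + 5/(19 - 10) = -129 + 5/9 = -1156/9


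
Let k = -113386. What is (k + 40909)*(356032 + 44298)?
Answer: -29014717410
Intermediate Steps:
(k + 40909)*(356032 + 44298) = (-113386 + 40909)*(356032 + 44298) = -72477*400330 = -29014717410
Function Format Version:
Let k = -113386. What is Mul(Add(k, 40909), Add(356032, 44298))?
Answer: -29014717410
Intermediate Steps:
Mul(Add(k, 40909), Add(356032, 44298)) = Mul(Add(-113386, 40909), Add(356032, 44298)) = Mul(-72477, 400330) = -29014717410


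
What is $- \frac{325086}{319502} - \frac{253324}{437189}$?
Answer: $- \frac{111530773951}{69841379939} \approx -1.5969$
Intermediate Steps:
$- \frac{325086}{319502} - \frac{253324}{437189} = \left(-325086\right) \frac{1}{319502} - \frac{253324}{437189} = - \frac{162543}{159751} - \frac{253324}{437189} = - \frac{111530773951}{69841379939}$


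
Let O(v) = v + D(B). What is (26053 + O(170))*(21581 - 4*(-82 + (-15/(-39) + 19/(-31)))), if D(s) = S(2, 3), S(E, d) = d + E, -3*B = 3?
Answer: 231585240460/403 ≈ 5.7465e+8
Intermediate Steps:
B = -1 (B = -⅓*3 = -1)
S(E, d) = E + d
D(s) = 5 (D(s) = 2 + 3 = 5)
O(v) = 5 + v (O(v) = v + 5 = 5 + v)
(26053 + O(170))*(21581 - 4*(-82 + (-15/(-39) + 19/(-31)))) = (26053 + (5 + 170))*(21581 - 4*(-82 + (-15/(-39) + 19/(-31)))) = (26053 + 175)*(21581 - 4*(-82 + (-15*(-1/39) + 19*(-1/31)))) = 26228*(21581 - 4*(-82 + (5/13 - 19/31))) = 26228*(21581 - 4*(-82 - 92/403)) = 26228*(21581 - 4*(-33138/403)) = 26228*(21581 + 132552/403) = 26228*(8829695/403) = 231585240460/403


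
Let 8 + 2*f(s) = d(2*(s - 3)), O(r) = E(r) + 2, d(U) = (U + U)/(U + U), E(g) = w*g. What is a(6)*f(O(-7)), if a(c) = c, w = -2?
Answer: -21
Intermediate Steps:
E(g) = -2*g
d(U) = 1 (d(U) = (2*U)/((2*U)) = (2*U)*(1/(2*U)) = 1)
O(r) = 2 - 2*r (O(r) = -2*r + 2 = 2 - 2*r)
f(s) = -7/2 (f(s) = -4 + (½)*1 = -4 + ½ = -7/2)
a(6)*f(O(-7)) = 6*(-7/2) = -21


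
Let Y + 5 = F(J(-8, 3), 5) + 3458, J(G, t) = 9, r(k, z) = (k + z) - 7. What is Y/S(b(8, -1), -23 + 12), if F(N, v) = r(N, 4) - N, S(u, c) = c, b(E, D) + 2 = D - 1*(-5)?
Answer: -3450/11 ≈ -313.64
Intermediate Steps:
r(k, z) = -7 + k + z
b(E, D) = 3 + D (b(E, D) = -2 + (D - 1*(-5)) = -2 + (D + 5) = -2 + (5 + D) = 3 + D)
F(N, v) = -3 (F(N, v) = (-7 + N + 4) - N = (-3 + N) - N = -3)
Y = 3450 (Y = -5 + (-3 + 3458) = -5 + 3455 = 3450)
Y/S(b(8, -1), -23 + 12) = 3450/(-23 + 12) = 3450/(-11) = 3450*(-1/11) = -3450/11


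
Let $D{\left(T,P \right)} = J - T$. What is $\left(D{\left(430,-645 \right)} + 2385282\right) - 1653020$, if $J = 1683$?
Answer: $733515$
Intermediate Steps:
$D{\left(T,P \right)} = 1683 - T$
$\left(D{\left(430,-645 \right)} + 2385282\right) - 1653020 = \left(\left(1683 - 430\right) + 2385282\right) - 1653020 = \left(1253 + 2385282\right) - 1653020 = 2386535 - 1653020 = 733515$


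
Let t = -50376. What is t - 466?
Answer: -50842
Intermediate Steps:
t - 466 = -50376 - 466 = -50842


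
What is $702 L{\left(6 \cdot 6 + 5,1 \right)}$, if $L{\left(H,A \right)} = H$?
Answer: $28782$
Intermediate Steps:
$702 L{\left(6 \cdot 6 + 5,1 \right)} = 702 \left(6 \cdot 6 + 5\right) = 702 \left(36 + 5\right) = 702 \cdot 41 = 28782$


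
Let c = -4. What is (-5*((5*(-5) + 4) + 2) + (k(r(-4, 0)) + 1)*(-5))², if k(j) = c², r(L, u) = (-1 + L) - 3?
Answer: 100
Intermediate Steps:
r(L, u) = -4 + L
k(j) = 16 (k(j) = (-4)² = 16)
(-5*((5*(-5) + 4) + 2) + (k(r(-4, 0)) + 1)*(-5))² = (-5*((5*(-5) + 4) + 2) + (16 + 1)*(-5))² = (-5*((-25 + 4) + 2) + 17*(-5))² = (-5*(-21 + 2) - 85)² = (-5*(-19) - 85)² = (95 - 85)² = 10² = 100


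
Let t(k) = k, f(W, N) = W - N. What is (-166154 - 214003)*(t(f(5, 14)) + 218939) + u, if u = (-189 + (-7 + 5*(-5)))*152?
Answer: -83227805602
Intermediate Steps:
u = -33592 (u = (-189 + (-7 - 25))*152 = (-189 - 32)*152 = -221*152 = -33592)
(-166154 - 214003)*(t(f(5, 14)) + 218939) + u = (-166154 - 214003)*((5 - 1*14) + 218939) - 33592 = -380157*((5 - 14) + 218939) - 33592 = -380157*(-9 + 218939) - 33592 = -380157*218930 - 33592 = -83227772010 - 33592 = -83227805602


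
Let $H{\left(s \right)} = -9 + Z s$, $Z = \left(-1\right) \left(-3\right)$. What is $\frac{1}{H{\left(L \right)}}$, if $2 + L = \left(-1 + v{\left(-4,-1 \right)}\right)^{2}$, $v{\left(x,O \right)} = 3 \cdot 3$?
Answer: $\frac{1}{177} \approx 0.0056497$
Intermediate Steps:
$Z = 3$
$v{\left(x,O \right)} = 9$
$L = 62$ ($L = -2 + \left(-1 + 9\right)^{2} = -2 + 8^{2} = -2 + 64 = 62$)
$H{\left(s \right)} = -9 + 3 s$
$\frac{1}{H{\left(L \right)}} = \frac{1}{-9 + 3 \cdot 62} = \frac{1}{-9 + 186} = \frac{1}{177}$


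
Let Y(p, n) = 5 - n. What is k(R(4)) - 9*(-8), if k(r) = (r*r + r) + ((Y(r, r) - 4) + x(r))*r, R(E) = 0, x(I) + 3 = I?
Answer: 72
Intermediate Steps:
x(I) = -3 + I
k(r) = r² - r (k(r) = (r*r + r) + (((5 - r) - 4) + (-3 + r))*r = (r² + r) + ((1 - r) + (-3 + r))*r = (r + r²) - 2*r = r² - r)
k(R(4)) - 9*(-8) = 0*(-1 + 0) - 9*(-8) = 0*(-1) + 72 = 0 + 72 = 72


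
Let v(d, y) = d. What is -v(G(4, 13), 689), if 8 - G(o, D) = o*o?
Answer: 8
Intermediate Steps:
G(o, D) = 8 - o**2 (G(o, D) = 8 - o*o = 8 - o**2)
-v(G(4, 13), 689) = -(8 - 1*4**2) = -(8 - 1*16) = -(8 - 16) = -1*(-8) = 8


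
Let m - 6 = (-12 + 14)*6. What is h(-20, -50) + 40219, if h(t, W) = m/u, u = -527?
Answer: 21195395/527 ≈ 40219.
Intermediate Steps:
m = 18 (m = 6 + (-12 + 14)*6 = 6 + 2*6 = 6 + 12 = 18)
h(t, W) = -18/527 (h(t, W) = 18/(-527) = 18*(-1/527) = -18/527)
h(-20, -50) + 40219 = -18/527 + 40219 = 21195395/527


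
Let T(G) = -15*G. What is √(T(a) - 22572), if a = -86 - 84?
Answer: I*√20022 ≈ 141.5*I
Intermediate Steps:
a = -170
√(T(a) - 22572) = √(-15*(-170) - 22572) = √(2550 - 22572) = √(-20022) = I*√20022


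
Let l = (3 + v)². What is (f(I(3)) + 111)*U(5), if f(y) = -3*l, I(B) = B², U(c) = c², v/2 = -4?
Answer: 900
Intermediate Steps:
v = -8 (v = 2*(-4) = -8)
l = 25 (l = (3 - 8)² = (-5)² = 25)
f(y) = -75 (f(y) = -3*25 = -75)
(f(I(3)) + 111)*U(5) = (-75 + 111)*5² = 36*25 = 900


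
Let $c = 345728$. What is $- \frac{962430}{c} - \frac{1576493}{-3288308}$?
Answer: $- \frac{327466062067}{142107518528} \approx -2.3044$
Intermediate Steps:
$- \frac{962430}{c} - \frac{1576493}{-3288308} = - \frac{962430}{345728} - \frac{1576493}{-3288308} = \left(-962430\right) \frac{1}{345728} - - \frac{1576493}{3288308} = - \frac{481215}{172864} + \frac{1576493}{3288308} = - \frac{327466062067}{142107518528}$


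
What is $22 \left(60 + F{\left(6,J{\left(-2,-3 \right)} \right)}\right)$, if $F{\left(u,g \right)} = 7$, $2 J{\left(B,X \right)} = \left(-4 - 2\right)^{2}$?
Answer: $1474$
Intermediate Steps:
$J{\left(B,X \right)} = 18$ ($J{\left(B,X \right)} = \frac{\left(-4 - 2\right)^{2}}{2} = \frac{\left(-6\right)^{2}}{2} = \frac{1}{2} \cdot 36 = 18$)
$22 \left(60 + F{\left(6,J{\left(-2,-3 \right)} \right)}\right) = 22 \left(60 + 7\right) = 22 \cdot 67 = 1474$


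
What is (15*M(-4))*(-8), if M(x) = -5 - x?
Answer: 120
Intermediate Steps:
(15*M(-4))*(-8) = (15*(-5 - 1*(-4)))*(-8) = (15*(-5 + 4))*(-8) = (15*(-1))*(-8) = -15*(-8) = 120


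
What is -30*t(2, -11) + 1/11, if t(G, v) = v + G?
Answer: 2971/11 ≈ 270.09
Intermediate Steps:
t(G, v) = G + v
-30*t(2, -11) + 1/11 = -30*(2 - 11) + 1/11 = -30*(-9) + 1/11 = 270 + 1/11 = 2971/11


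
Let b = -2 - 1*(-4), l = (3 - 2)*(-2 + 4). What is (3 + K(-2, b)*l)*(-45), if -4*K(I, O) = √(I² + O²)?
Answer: -135 + 45*√2 ≈ -71.360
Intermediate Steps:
l = 2 (l = 1*2 = 2)
b = 2 (b = -2 + 4 = 2)
K(I, O) = -√(I² + O²)/4
(3 + K(-2, b)*l)*(-45) = (3 - √((-2)² + 2²)/4*2)*(-45) = (3 - √(4 + 4)/4*2)*(-45) = (3 - √2/2*2)*(-45) = (3 - √2)*(-45) = -135 + 45*√2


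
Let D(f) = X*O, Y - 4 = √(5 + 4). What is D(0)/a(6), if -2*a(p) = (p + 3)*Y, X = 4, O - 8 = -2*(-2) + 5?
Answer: -136/63 ≈ -2.1587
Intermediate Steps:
Y = 7 (Y = 4 + √(5 + 4) = 4 + √9 = 4 + 3 = 7)
O = 17 (O = 8 + (-2*(-2) + 5) = 8 + (4 + 5) = 8 + 9 = 17)
a(p) = -21/2 - 7*p/2 (a(p) = -(p + 3)*7/2 = -(3 + p)*7/2 = -(21 + 7*p)/2 = -21/2 - 7*p/2)
D(f) = 68 (D(f) = 4*17 = 68)
D(0)/a(6) = 68/(-21/2 - 7/2*6) = 68/(-21/2 - 21) = 68/(-63/2) = 68*(-2/63) = -136/63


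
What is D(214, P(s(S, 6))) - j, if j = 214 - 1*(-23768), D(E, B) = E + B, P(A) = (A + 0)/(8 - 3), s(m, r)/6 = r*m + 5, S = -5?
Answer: -23798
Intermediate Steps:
s(m, r) = 30 + 6*m*r (s(m, r) = 6*(r*m + 5) = 6*(m*r + 5) = 6*(5 + m*r) = 30 + 6*m*r)
P(A) = A/5
D(E, B) = B + E
j = 23982 (j = 214 + 23768 = 23982)
D(214, P(s(S, 6))) - j = ((30 + 6*(-5)*6)/5 + 214) - 1*23982 = ((30 - 180)/5 + 214) - 23982 = ((1/5)*(-150) + 214) - 23982 = (-30 + 214) - 23982 = 184 - 23982 = -23798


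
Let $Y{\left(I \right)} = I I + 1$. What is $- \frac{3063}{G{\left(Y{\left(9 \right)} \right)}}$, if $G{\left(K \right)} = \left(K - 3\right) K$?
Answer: $- \frac{3063}{6478} \approx -0.47283$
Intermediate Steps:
$Y{\left(I \right)} = 1 + I^{2}$ ($Y{\left(I \right)} = I^{2} + 1 = 1 + I^{2}$)
$G{\left(K \right)} = K \left(-3 + K\right)$ ($G{\left(K \right)} = \left(-3 + K\right) K = K \left(-3 + K\right)$)
$- \frac{3063}{G{\left(Y{\left(9 \right)} \right)}} = - \frac{3063}{\left(1 + 9^{2}\right) \left(-3 + \left(1 + 9^{2}\right)\right)} = - \frac{3063}{\left(1 + 81\right) \left(-3 + \left(1 + 81\right)\right)} = - \frac{3063}{82 \left(-3 + 82\right)} = - \frac{3063}{82 \cdot 79} = - \frac{3063}{6478}$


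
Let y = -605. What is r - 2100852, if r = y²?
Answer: -1734827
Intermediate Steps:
r = 366025 (r = (-605)² = 366025)
r - 2100852 = 366025 - 2100852 = -1734827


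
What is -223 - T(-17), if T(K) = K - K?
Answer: -223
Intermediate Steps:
T(K) = 0
-223 - T(-17) = -223 - 1*0 = -223 + 0 = -223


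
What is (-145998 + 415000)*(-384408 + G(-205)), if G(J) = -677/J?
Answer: -21198154652926/205 ≈ -1.0341e+11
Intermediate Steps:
(-145998 + 415000)*(-384408 + G(-205)) = (-145998 + 415000)*(-384408 - 677/(-205)) = 269002*(-384408 - 677*(-1/205)) = 269002*(-384408 + 677/205) = 269002*(-78802963/205) = -21198154652926/205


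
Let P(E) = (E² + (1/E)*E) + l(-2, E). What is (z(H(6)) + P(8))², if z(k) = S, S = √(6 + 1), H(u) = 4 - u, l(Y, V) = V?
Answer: (73 + √7)² ≈ 5722.3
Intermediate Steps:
S = √7 ≈ 2.6458
z(k) = √7
P(E) = 1 + E + E² (P(E) = (E² + (1/E)*E) + E = (E² + E/E) + E = (E² + 1) + E = (1 + E²) + E = 1 + E + E²)
(z(H(6)) + P(8))² = (√7 + (1 + 8 + 8²))² = (√7 + (1 + 8 + 64))² = (√7 + 73)² = (73 + √7)²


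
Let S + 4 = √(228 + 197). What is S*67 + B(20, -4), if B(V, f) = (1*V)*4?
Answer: -188 + 335*√17 ≈ 1193.2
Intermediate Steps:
B(V, f) = 4*V (B(V, f) = V*4 = 4*V)
S = -4 + 5*√17 (S = -4 + √(228 + 197) = -4 + √425 = -4 + 5*√17 ≈ 16.616)
S*67 + B(20, -4) = (-4 + 5*√17)*67 + 4*20 = (-268 + 335*√17) + 80 = -188 + 335*√17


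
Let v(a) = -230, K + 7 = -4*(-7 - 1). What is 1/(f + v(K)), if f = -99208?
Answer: -1/99438 ≈ -1.0057e-5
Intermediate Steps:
K = 25 (K = -7 - 4*(-7 - 1) = -7 - 4*(-8) = -7 + 32 = 25)
1/(f + v(K)) = 1/(-99208 - 230) = 1/(-99438) = -1/99438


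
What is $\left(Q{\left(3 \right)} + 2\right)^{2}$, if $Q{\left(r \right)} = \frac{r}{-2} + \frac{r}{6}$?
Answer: $1$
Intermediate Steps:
$Q{\left(r \right)} = - \frac{r}{3}$ ($Q{\left(r \right)} = r \left(- \frac{1}{2}\right) + r \frac{1}{6} = - \frac{r}{2} + \frac{r}{6} = - \frac{r}{3}$)
$\left(Q{\left(3 \right)} + 2\right)^{2} = \left(\left(- \frac{1}{3}\right) 3 + 2\right)^{2} = \left(-1 + 2\right)^{2} = 1^{2} = 1$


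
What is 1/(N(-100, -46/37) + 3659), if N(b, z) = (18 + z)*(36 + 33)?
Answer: 37/178163 ≈ 0.00020767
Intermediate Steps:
N(b, z) = 1242 + 69*z (N(b, z) = (18 + z)*69 = 1242 + 69*z)
1/(N(-100, -46/37) + 3659) = 1/((1242 + 69*(-46/37)) + 3659) = 1/((1242 - 3174/37) + 3659) = 1/(42780/37 + 3659) = 1/(178163/37) = 37/178163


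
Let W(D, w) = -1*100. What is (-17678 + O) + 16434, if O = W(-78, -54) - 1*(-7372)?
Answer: 6028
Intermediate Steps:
W(D, w) = -100
O = 7272 (O = -100 - 1*(-7372) = -100 + 7372 = 7272)
(-17678 + O) + 16434 = (-17678 + 7272) + 16434 = -10406 + 16434 = 6028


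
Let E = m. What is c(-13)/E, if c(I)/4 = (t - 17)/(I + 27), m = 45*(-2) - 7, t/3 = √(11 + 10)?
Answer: 34/679 - 6*√21/679 ≈ 0.0095796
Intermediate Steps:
t = 3*√21 (t = 3*√(11 + 10) = 3*√21 ≈ 13.748)
m = -97 (m = -90 - 7 = -97)
E = -97
c(I) = 4*(-17 + 3*√21)/(27 + I) (c(I) = 4*((3*√21 - 17)/(I + 27)) = 4*((-17 + 3*√21)/(27 + I)) = 4*(-17 + 3*√21)/(27 + I))
c(-13)/E = (4*(-17 + 3*√21)/(27 - 13))/(-97) = (4*(-17 + 3*√21)/14)*(-1/97) = (4*(1/14)*(-17 + 3*√21))*(-1/97) = (-34/7 + 6*√21/7)*(-1/97) = 34/679 - 6*√21/679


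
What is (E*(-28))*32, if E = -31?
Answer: 27776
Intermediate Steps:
(E*(-28))*32 = -31*(-28)*32 = 868*32 = 27776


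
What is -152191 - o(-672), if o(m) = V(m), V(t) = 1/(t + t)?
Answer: -204544703/1344 ≈ -1.5219e+5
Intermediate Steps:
V(t) = 1/(2*t)
o(m) = 1/(2*m)
-152191 - o(-672) = -152191 - 1/(2*(-672)) = -152191 - (-1)/(2*672) = -152191 - 1*(-1/1344) = -152191 + 1/1344 = -204544703/1344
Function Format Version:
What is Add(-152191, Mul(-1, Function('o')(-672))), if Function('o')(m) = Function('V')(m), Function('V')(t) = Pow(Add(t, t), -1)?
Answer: Rational(-204544703, 1344) ≈ -1.5219e+5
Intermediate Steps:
Function('V')(t) = Mul(Rational(1, 2), Pow(t, -1)) (Function('V')(t) = Pow(Mul(2, t), -1) = Mul(Rational(1, 2), Pow(t, -1)))
Function('o')(m) = Mul(Rational(1, 2), Pow(m, -1))
Add(-152191, Mul(-1, Function('o')(-672))) = Add(-152191, Mul(-1, Mul(Rational(1, 2), Pow(-672, -1)))) = Add(-152191, Mul(-1, Mul(Rational(1, 2), Rational(-1, 672)))) = Add(-152191, Mul(-1, Rational(-1, 1344))) = Add(-152191, Rational(1, 1344)) = Rational(-204544703, 1344)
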